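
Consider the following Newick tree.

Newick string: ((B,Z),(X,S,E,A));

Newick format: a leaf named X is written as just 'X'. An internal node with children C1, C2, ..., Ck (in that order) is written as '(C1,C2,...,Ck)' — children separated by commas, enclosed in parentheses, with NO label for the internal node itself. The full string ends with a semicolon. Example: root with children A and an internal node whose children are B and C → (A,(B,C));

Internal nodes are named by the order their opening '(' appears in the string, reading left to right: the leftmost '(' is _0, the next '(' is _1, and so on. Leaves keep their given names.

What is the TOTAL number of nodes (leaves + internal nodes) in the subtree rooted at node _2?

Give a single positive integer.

Answer: 5

Derivation:
Newick: ((B,Z),(X,S,E,A));
Locate _2: it is the '(' at position 7 (the 3rd '(' reading left to right).
Query: subtree rooted at _2
_2: subtree_size = 1 + 4
  X: subtree_size = 1 + 0
  S: subtree_size = 1 + 0
  E: subtree_size = 1 + 0
  A: subtree_size = 1 + 0
Total subtree size of _2: 5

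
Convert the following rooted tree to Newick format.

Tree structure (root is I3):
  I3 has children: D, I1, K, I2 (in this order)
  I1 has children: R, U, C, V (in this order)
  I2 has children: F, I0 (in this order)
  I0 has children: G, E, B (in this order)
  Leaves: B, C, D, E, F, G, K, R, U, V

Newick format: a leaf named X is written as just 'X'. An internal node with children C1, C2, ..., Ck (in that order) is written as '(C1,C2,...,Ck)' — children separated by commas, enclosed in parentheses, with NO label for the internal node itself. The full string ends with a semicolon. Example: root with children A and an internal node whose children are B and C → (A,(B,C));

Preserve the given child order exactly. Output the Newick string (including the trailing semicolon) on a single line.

Answer: (D,(R,U,C,V),K,(F,(G,E,B)));

Derivation:
internal I3 with children ['D', 'I1', 'K', 'I2']
  leaf 'D' → 'D'
  internal I1 with children ['R', 'U', 'C', 'V']
    leaf 'R' → 'R'
    leaf 'U' → 'U'
    leaf 'C' → 'C'
    leaf 'V' → 'V'
  → '(R,U,C,V)'
  leaf 'K' → 'K'
  internal I2 with children ['F', 'I0']
    leaf 'F' → 'F'
    internal I0 with children ['G', 'E', 'B']
      leaf 'G' → 'G'
      leaf 'E' → 'E'
      leaf 'B' → 'B'
    → '(G,E,B)'
  → '(F,(G,E,B))'
→ '(D,(R,U,C,V),K,(F,(G,E,B)))'
Final: (D,(R,U,C,V),K,(F,(G,E,B)));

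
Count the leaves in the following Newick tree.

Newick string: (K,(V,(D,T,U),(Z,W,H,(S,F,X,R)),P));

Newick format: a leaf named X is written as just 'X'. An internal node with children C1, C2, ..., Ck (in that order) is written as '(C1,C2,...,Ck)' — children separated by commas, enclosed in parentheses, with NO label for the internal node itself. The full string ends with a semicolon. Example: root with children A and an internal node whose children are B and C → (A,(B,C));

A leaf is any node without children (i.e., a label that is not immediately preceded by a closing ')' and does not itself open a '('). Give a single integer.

Answer: 13

Derivation:
Newick: (K,(V,(D,T,U),(Z,W,H,(S,F,X,R)),P));
Scan left-to-right; a leaf is any maximal label run not followed by '(':
  pos 1: leaf 'K' → count = 1
  pos 4: leaf 'V' → count = 2
  pos 7: leaf 'D' → count = 3
  pos 9: leaf 'T' → count = 4
  pos 11: leaf 'U' → count = 5
  pos 15: leaf 'Z' → count = 6
  pos 17: leaf 'W' → count = 7
  pos 19: leaf 'H' → count = 8
  pos 22: leaf 'S' → count = 9
  pos 24: leaf 'F' → count = 10
  pos 26: leaf 'X' → count = 11
  pos 28: leaf 'R' → count = 12
  pos 32: leaf 'P' → count = 13
Total leaves: 13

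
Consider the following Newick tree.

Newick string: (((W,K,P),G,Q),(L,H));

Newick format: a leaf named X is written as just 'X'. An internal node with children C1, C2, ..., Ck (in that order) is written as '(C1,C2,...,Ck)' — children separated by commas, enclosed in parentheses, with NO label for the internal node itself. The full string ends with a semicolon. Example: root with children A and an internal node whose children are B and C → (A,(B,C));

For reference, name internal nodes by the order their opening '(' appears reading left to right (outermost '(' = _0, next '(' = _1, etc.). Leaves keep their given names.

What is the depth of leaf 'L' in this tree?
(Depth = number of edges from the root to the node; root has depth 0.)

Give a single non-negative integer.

Answer: 2

Derivation:
Newick: (((W,K,P),G,Q),(L,H));
Naming internals by '(' encounter order: outermost '(' = _0, next = _1, ...
Query node: L
Path from root: _0 -> _3 -> L
Depth of L: 2 (number of edges from root)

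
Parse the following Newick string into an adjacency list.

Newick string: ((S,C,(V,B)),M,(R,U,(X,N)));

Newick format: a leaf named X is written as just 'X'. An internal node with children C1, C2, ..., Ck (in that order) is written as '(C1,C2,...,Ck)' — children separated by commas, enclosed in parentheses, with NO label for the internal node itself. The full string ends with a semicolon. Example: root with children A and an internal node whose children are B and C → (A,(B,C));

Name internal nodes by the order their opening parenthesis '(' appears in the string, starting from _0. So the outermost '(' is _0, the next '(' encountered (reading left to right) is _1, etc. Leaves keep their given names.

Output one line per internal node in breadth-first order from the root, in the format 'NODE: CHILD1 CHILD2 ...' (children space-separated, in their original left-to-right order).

Answer: _0: _1 M _3
_1: S C _2
_3: R U _4
_2: V B
_4: X N

Derivation:
Input: ((S,C,(V,B)),M,(R,U,(X,N)));
Scanning left-to-right, naming '(' by encounter order:
  pos 0: '(' -> open internal node _0 (depth 1)
  pos 1: '(' -> open internal node _1 (depth 2)
  pos 6: '(' -> open internal node _2 (depth 3)
  pos 10: ')' -> close internal node _2 (now at depth 2)
  pos 11: ')' -> close internal node _1 (now at depth 1)
  pos 15: '(' -> open internal node _3 (depth 2)
  pos 20: '(' -> open internal node _4 (depth 3)
  pos 24: ')' -> close internal node _4 (now at depth 2)
  pos 25: ')' -> close internal node _3 (now at depth 1)
  pos 26: ')' -> close internal node _0 (now at depth 0)
Total internal nodes: 5
BFS adjacency from root:
  _0: _1 M _3
  _1: S C _2
  _3: R U _4
  _2: V B
  _4: X N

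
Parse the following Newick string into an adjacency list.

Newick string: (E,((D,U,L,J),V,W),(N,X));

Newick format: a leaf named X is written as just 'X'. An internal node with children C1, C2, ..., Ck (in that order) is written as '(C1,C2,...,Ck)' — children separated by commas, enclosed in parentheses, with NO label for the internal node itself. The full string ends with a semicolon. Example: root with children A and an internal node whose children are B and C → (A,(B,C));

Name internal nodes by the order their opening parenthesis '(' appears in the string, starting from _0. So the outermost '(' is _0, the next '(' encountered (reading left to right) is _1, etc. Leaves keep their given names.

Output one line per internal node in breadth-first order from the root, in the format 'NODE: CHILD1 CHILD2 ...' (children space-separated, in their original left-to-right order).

Input: (E,((D,U,L,J),V,W),(N,X));
Scanning left-to-right, naming '(' by encounter order:
  pos 0: '(' -> open internal node _0 (depth 1)
  pos 3: '(' -> open internal node _1 (depth 2)
  pos 4: '(' -> open internal node _2 (depth 3)
  pos 12: ')' -> close internal node _2 (now at depth 2)
  pos 17: ')' -> close internal node _1 (now at depth 1)
  pos 19: '(' -> open internal node _3 (depth 2)
  pos 23: ')' -> close internal node _3 (now at depth 1)
  pos 24: ')' -> close internal node _0 (now at depth 0)
Total internal nodes: 4
BFS adjacency from root:
  _0: E _1 _3
  _1: _2 V W
  _3: N X
  _2: D U L J

Answer: _0: E _1 _3
_1: _2 V W
_3: N X
_2: D U L J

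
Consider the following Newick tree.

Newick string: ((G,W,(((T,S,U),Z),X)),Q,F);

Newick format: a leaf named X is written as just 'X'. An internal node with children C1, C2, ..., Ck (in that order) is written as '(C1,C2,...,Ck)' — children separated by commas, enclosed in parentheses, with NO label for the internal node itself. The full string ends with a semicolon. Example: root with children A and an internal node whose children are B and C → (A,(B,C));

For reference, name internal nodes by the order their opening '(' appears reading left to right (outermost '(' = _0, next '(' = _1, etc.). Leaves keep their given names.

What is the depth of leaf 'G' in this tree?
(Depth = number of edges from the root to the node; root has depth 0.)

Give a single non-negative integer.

Newick: ((G,W,(((T,S,U),Z),X)),Q,F);
Naming internals by '(' encounter order: outermost '(' = _0, next = _1, ...
Query node: G
Path from root: _0 -> _1 -> G
Depth of G: 2 (number of edges from root)

Answer: 2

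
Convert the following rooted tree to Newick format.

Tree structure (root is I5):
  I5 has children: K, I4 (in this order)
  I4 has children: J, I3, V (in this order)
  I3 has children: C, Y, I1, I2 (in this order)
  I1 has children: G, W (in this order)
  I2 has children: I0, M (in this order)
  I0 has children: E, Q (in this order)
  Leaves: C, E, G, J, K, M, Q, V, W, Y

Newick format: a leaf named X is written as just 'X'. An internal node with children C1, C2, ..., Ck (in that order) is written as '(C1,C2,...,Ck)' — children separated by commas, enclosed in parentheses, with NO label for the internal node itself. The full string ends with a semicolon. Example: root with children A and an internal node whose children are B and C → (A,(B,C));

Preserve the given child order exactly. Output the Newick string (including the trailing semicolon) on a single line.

Answer: (K,(J,(C,Y,(G,W),((E,Q),M)),V));

Derivation:
internal I5 with children ['K', 'I4']
  leaf 'K' → 'K'
  internal I4 with children ['J', 'I3', 'V']
    leaf 'J' → 'J'
    internal I3 with children ['C', 'Y', 'I1', 'I2']
      leaf 'C' → 'C'
      leaf 'Y' → 'Y'
      internal I1 with children ['G', 'W']
        leaf 'G' → 'G'
        leaf 'W' → 'W'
      → '(G,W)'
      internal I2 with children ['I0', 'M']
        internal I0 with children ['E', 'Q']
          leaf 'E' → 'E'
          leaf 'Q' → 'Q'
        → '(E,Q)'
        leaf 'M' → 'M'
      → '((E,Q),M)'
    → '(C,Y,(G,W),((E,Q),M))'
    leaf 'V' → 'V'
  → '(J,(C,Y,(G,W),((E,Q),M)),V)'
→ '(K,(J,(C,Y,(G,W),((E,Q),M)),V))'
Final: (K,(J,(C,Y,(G,W),((E,Q),M)),V));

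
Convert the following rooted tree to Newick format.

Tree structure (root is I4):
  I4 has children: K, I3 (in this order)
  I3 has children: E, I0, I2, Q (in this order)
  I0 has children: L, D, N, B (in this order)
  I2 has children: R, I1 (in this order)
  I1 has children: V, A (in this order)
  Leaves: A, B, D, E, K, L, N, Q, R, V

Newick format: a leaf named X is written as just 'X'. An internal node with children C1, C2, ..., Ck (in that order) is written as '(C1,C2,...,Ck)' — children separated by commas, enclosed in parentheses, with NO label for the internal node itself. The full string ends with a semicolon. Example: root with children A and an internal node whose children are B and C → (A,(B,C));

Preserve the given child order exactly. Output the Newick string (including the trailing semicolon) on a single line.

internal I4 with children ['K', 'I3']
  leaf 'K' → 'K'
  internal I3 with children ['E', 'I0', 'I2', 'Q']
    leaf 'E' → 'E'
    internal I0 with children ['L', 'D', 'N', 'B']
      leaf 'L' → 'L'
      leaf 'D' → 'D'
      leaf 'N' → 'N'
      leaf 'B' → 'B'
    → '(L,D,N,B)'
    internal I2 with children ['R', 'I1']
      leaf 'R' → 'R'
      internal I1 with children ['V', 'A']
        leaf 'V' → 'V'
        leaf 'A' → 'A'
      → '(V,A)'
    → '(R,(V,A))'
    leaf 'Q' → 'Q'
  → '(E,(L,D,N,B),(R,(V,A)),Q)'
→ '(K,(E,(L,D,N,B),(R,(V,A)),Q))'
Final: (K,(E,(L,D,N,B),(R,(V,A)),Q));

Answer: (K,(E,(L,D,N,B),(R,(V,A)),Q));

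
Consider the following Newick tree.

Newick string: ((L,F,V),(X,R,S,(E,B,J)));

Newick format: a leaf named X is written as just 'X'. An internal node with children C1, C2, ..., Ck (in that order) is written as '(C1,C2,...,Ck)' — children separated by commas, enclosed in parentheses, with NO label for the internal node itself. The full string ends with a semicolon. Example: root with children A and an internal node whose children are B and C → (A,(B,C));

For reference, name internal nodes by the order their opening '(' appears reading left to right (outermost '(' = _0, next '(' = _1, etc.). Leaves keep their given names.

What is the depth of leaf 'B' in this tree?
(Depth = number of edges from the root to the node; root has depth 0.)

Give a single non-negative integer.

Newick: ((L,F,V),(X,R,S,(E,B,J)));
Naming internals by '(' encounter order: outermost '(' = _0, next = _1, ...
Query node: B
Path from root: _0 -> _2 -> _3 -> B
Depth of B: 3 (number of edges from root)

Answer: 3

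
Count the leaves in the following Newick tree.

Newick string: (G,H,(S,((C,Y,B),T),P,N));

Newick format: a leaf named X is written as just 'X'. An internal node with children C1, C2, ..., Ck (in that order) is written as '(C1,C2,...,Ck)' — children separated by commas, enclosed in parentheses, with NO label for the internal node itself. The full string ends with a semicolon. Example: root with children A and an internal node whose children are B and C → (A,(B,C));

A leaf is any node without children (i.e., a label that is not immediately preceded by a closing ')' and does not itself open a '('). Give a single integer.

Answer: 9

Derivation:
Newick: (G,H,(S,((C,Y,B),T),P,N));
Scan left-to-right; a leaf is any maximal label run not followed by '(':
  pos 1: leaf 'G' → count = 1
  pos 3: leaf 'H' → count = 2
  pos 6: leaf 'S' → count = 3
  pos 10: leaf 'C' → count = 4
  pos 12: leaf 'Y' → count = 5
  pos 14: leaf 'B' → count = 6
  pos 17: leaf 'T' → count = 7
  pos 20: leaf 'P' → count = 8
  pos 22: leaf 'N' → count = 9
Total leaves: 9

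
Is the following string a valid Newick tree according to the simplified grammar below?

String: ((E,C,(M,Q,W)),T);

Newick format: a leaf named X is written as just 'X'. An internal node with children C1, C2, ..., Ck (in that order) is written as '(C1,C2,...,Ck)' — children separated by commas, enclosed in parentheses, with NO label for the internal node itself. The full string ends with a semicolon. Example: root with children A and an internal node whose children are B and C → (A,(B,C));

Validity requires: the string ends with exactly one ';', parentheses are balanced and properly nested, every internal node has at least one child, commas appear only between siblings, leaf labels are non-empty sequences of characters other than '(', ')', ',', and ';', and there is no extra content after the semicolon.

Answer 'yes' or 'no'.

Input: ((E,C,(M,Q,W)),T);
Paren balance: 3 '(' vs 3 ')' OK
Ends with single ';': True
Full parse: OK
Valid: True

Answer: yes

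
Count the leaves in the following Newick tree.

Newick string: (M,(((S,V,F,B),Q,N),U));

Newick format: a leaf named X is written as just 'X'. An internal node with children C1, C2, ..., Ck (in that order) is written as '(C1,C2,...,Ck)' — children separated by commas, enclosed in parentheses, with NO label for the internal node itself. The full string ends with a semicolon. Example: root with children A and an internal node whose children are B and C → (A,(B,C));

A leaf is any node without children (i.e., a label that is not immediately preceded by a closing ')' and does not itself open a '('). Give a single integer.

Newick: (M,(((S,V,F,B),Q,N),U));
Scan left-to-right; a leaf is any maximal label run not followed by '(':
  pos 1: leaf 'M' → count = 1
  pos 6: leaf 'S' → count = 2
  pos 8: leaf 'V' → count = 3
  pos 10: leaf 'F' → count = 4
  pos 12: leaf 'B' → count = 5
  pos 15: leaf 'Q' → count = 6
  pos 17: leaf 'N' → count = 7
  pos 20: leaf 'U' → count = 8
Total leaves: 8

Answer: 8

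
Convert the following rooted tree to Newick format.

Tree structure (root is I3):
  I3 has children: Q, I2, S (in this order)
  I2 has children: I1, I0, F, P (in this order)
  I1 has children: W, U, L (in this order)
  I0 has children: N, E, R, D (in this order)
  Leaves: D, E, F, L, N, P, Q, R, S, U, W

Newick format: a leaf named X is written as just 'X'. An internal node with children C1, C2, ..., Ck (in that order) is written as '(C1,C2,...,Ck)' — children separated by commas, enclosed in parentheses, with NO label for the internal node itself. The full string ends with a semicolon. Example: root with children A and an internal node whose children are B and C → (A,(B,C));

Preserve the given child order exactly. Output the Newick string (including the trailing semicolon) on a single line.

internal I3 with children ['Q', 'I2', 'S']
  leaf 'Q' → 'Q'
  internal I2 with children ['I1', 'I0', 'F', 'P']
    internal I1 with children ['W', 'U', 'L']
      leaf 'W' → 'W'
      leaf 'U' → 'U'
      leaf 'L' → 'L'
    → '(W,U,L)'
    internal I0 with children ['N', 'E', 'R', 'D']
      leaf 'N' → 'N'
      leaf 'E' → 'E'
      leaf 'R' → 'R'
      leaf 'D' → 'D'
    → '(N,E,R,D)'
    leaf 'F' → 'F'
    leaf 'P' → 'P'
  → '((W,U,L),(N,E,R,D),F,P)'
  leaf 'S' → 'S'
→ '(Q,((W,U,L),(N,E,R,D),F,P),S)'
Final: (Q,((W,U,L),(N,E,R,D),F,P),S);

Answer: (Q,((W,U,L),(N,E,R,D),F,P),S);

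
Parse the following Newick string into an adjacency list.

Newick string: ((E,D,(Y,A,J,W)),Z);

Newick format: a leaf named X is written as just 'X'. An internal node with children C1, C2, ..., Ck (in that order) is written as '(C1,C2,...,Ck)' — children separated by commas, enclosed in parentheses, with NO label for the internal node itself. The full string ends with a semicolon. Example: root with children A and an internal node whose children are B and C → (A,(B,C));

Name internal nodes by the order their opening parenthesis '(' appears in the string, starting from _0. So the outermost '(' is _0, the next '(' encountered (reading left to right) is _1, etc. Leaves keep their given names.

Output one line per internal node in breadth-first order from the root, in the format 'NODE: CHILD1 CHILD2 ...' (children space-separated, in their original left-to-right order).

Input: ((E,D,(Y,A,J,W)),Z);
Scanning left-to-right, naming '(' by encounter order:
  pos 0: '(' -> open internal node _0 (depth 1)
  pos 1: '(' -> open internal node _1 (depth 2)
  pos 6: '(' -> open internal node _2 (depth 3)
  pos 14: ')' -> close internal node _2 (now at depth 2)
  pos 15: ')' -> close internal node _1 (now at depth 1)
  pos 18: ')' -> close internal node _0 (now at depth 0)
Total internal nodes: 3
BFS adjacency from root:
  _0: _1 Z
  _1: E D _2
  _2: Y A J W

Answer: _0: _1 Z
_1: E D _2
_2: Y A J W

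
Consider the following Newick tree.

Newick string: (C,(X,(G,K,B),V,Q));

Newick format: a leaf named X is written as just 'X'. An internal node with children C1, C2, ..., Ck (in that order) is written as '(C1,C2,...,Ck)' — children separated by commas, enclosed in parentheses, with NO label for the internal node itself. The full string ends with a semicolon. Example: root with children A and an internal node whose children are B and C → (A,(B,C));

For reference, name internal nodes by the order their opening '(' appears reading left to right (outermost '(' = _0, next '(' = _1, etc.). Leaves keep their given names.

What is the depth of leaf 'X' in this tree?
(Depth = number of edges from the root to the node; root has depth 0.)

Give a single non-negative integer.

Answer: 2

Derivation:
Newick: (C,(X,(G,K,B),V,Q));
Naming internals by '(' encounter order: outermost '(' = _0, next = _1, ...
Query node: X
Path from root: _0 -> _1 -> X
Depth of X: 2 (number of edges from root)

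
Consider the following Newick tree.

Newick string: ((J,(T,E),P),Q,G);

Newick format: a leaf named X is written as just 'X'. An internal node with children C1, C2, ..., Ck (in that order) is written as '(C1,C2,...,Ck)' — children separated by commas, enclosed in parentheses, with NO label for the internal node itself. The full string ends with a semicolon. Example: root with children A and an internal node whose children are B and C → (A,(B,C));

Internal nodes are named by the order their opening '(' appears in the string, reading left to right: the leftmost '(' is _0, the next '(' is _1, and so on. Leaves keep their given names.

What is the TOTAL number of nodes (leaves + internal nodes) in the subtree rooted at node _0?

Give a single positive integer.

Answer: 9

Derivation:
Newick: ((J,(T,E),P),Q,G);
Locate _0: it is the '(' at position 0 (the 1st '(' reading left to right).
Query: subtree rooted at _0
_0: subtree_size = 1 + 8
  _1: subtree_size = 1 + 5
    J: subtree_size = 1 + 0
    _2: subtree_size = 1 + 2
      T: subtree_size = 1 + 0
      E: subtree_size = 1 + 0
    P: subtree_size = 1 + 0
  Q: subtree_size = 1 + 0
  G: subtree_size = 1 + 0
Total subtree size of _0: 9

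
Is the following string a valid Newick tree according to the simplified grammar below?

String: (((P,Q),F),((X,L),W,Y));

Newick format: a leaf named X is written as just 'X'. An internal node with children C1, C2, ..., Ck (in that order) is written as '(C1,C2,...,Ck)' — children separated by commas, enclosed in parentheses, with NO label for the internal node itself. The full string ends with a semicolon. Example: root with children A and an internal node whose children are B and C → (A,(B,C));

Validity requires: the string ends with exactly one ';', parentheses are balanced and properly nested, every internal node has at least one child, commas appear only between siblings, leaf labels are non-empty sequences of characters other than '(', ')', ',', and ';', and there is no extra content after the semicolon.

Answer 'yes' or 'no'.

Answer: yes

Derivation:
Input: (((P,Q),F),((X,L),W,Y));
Paren balance: 5 '(' vs 5 ')' OK
Ends with single ';': True
Full parse: OK
Valid: True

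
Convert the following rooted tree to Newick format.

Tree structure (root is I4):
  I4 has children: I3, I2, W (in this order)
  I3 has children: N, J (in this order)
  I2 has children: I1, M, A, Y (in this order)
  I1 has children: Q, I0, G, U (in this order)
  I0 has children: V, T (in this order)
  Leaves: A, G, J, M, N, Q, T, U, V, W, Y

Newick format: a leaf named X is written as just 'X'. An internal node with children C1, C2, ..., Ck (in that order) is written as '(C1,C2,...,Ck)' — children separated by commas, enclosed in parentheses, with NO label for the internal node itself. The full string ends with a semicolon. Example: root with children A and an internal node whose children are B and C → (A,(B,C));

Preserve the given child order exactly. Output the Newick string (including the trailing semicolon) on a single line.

Answer: ((N,J),((Q,(V,T),G,U),M,A,Y),W);

Derivation:
internal I4 with children ['I3', 'I2', 'W']
  internal I3 with children ['N', 'J']
    leaf 'N' → 'N'
    leaf 'J' → 'J'
  → '(N,J)'
  internal I2 with children ['I1', 'M', 'A', 'Y']
    internal I1 with children ['Q', 'I0', 'G', 'U']
      leaf 'Q' → 'Q'
      internal I0 with children ['V', 'T']
        leaf 'V' → 'V'
        leaf 'T' → 'T'
      → '(V,T)'
      leaf 'G' → 'G'
      leaf 'U' → 'U'
    → '(Q,(V,T),G,U)'
    leaf 'M' → 'M'
    leaf 'A' → 'A'
    leaf 'Y' → 'Y'
  → '((Q,(V,T),G,U),M,A,Y)'
  leaf 'W' → 'W'
→ '((N,J),((Q,(V,T),G,U),M,A,Y),W)'
Final: ((N,J),((Q,(V,T),G,U),M,A,Y),W);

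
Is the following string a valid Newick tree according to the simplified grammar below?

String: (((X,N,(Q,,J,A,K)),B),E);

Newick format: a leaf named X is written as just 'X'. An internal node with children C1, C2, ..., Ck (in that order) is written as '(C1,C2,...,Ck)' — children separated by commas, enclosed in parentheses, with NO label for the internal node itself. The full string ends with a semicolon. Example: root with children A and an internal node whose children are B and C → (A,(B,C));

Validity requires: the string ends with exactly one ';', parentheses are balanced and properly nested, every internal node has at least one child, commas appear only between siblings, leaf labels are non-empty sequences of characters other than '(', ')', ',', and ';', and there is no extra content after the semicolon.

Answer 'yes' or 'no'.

Answer: no

Derivation:
Input: (((X,N,(Q,,J,A,K)),B),E);
Paren balance: 4 '(' vs 4 ')' OK
Ends with single ';': True
Full parse: FAILS (empty leaf label at pos 10)
Valid: False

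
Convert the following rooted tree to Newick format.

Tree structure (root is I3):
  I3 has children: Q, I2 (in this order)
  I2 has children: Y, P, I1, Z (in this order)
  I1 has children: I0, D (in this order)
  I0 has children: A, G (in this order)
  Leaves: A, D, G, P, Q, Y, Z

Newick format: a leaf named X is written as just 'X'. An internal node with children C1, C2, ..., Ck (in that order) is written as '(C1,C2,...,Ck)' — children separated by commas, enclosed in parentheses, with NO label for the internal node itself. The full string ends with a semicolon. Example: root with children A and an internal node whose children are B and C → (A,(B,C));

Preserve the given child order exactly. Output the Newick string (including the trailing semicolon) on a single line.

internal I3 with children ['Q', 'I2']
  leaf 'Q' → 'Q'
  internal I2 with children ['Y', 'P', 'I1', 'Z']
    leaf 'Y' → 'Y'
    leaf 'P' → 'P'
    internal I1 with children ['I0', 'D']
      internal I0 with children ['A', 'G']
        leaf 'A' → 'A'
        leaf 'G' → 'G'
      → '(A,G)'
      leaf 'D' → 'D'
    → '((A,G),D)'
    leaf 'Z' → 'Z'
  → '(Y,P,((A,G),D),Z)'
→ '(Q,(Y,P,((A,G),D),Z))'
Final: (Q,(Y,P,((A,G),D),Z));

Answer: (Q,(Y,P,((A,G),D),Z));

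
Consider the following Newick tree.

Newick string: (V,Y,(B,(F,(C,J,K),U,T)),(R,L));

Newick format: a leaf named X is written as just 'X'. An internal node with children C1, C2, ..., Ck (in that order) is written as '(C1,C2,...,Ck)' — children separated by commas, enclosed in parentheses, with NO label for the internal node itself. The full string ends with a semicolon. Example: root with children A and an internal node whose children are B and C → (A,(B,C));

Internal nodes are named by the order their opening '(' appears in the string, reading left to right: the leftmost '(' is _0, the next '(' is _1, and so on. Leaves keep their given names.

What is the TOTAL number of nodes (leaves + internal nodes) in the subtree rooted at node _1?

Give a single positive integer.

Answer: 10

Derivation:
Newick: (V,Y,(B,(F,(C,J,K),U,T)),(R,L));
Locate _1: it is the '(' at position 5 (the 2nd '(' reading left to right).
Query: subtree rooted at _1
_1: subtree_size = 1 + 9
  B: subtree_size = 1 + 0
  _2: subtree_size = 1 + 7
    F: subtree_size = 1 + 0
    _3: subtree_size = 1 + 3
      C: subtree_size = 1 + 0
      J: subtree_size = 1 + 0
      K: subtree_size = 1 + 0
    U: subtree_size = 1 + 0
    T: subtree_size = 1 + 0
Total subtree size of _1: 10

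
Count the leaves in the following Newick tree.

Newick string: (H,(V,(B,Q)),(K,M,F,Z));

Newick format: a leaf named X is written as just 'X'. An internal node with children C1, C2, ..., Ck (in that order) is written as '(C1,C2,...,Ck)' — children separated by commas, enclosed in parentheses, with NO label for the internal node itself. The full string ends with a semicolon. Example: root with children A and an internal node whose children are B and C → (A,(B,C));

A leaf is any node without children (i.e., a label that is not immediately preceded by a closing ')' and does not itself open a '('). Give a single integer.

Answer: 8

Derivation:
Newick: (H,(V,(B,Q)),(K,M,F,Z));
Scan left-to-right; a leaf is any maximal label run not followed by '(':
  pos 1: leaf 'H' → count = 1
  pos 4: leaf 'V' → count = 2
  pos 7: leaf 'B' → count = 3
  pos 9: leaf 'Q' → count = 4
  pos 14: leaf 'K' → count = 5
  pos 16: leaf 'M' → count = 6
  pos 18: leaf 'F' → count = 7
  pos 20: leaf 'Z' → count = 8
Total leaves: 8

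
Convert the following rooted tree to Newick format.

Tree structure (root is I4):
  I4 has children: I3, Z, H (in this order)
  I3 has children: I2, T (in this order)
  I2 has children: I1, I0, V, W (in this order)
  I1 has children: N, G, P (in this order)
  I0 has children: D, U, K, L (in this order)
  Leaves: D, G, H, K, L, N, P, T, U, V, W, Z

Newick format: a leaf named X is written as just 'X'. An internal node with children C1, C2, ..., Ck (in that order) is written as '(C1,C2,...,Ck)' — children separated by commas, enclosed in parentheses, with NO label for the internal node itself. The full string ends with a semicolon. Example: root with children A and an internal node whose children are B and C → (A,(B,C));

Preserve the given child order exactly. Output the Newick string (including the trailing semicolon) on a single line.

internal I4 with children ['I3', 'Z', 'H']
  internal I3 with children ['I2', 'T']
    internal I2 with children ['I1', 'I0', 'V', 'W']
      internal I1 with children ['N', 'G', 'P']
        leaf 'N' → 'N'
        leaf 'G' → 'G'
        leaf 'P' → 'P'
      → '(N,G,P)'
      internal I0 with children ['D', 'U', 'K', 'L']
        leaf 'D' → 'D'
        leaf 'U' → 'U'
        leaf 'K' → 'K'
        leaf 'L' → 'L'
      → '(D,U,K,L)'
      leaf 'V' → 'V'
      leaf 'W' → 'W'
    → '((N,G,P),(D,U,K,L),V,W)'
    leaf 'T' → 'T'
  → '(((N,G,P),(D,U,K,L),V,W),T)'
  leaf 'Z' → 'Z'
  leaf 'H' → 'H'
→ '((((N,G,P),(D,U,K,L),V,W),T),Z,H)'
Final: ((((N,G,P),(D,U,K,L),V,W),T),Z,H);

Answer: ((((N,G,P),(D,U,K,L),V,W),T),Z,H);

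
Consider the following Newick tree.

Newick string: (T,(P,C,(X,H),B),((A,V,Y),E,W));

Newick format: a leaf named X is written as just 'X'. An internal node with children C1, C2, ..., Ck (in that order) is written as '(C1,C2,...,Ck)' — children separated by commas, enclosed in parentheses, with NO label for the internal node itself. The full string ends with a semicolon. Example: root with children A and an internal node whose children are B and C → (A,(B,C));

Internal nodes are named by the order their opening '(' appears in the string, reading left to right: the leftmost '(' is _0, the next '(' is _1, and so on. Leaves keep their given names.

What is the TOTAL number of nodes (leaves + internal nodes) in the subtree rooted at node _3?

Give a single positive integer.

Answer: 7

Derivation:
Newick: (T,(P,C,(X,H),B),((A,V,Y),E,W));
Locate _3: it is the '(' at position 17 (the 4th '(' reading left to right).
Query: subtree rooted at _3
_3: subtree_size = 1 + 6
  _4: subtree_size = 1 + 3
    A: subtree_size = 1 + 0
    V: subtree_size = 1 + 0
    Y: subtree_size = 1 + 0
  E: subtree_size = 1 + 0
  W: subtree_size = 1 + 0
Total subtree size of _3: 7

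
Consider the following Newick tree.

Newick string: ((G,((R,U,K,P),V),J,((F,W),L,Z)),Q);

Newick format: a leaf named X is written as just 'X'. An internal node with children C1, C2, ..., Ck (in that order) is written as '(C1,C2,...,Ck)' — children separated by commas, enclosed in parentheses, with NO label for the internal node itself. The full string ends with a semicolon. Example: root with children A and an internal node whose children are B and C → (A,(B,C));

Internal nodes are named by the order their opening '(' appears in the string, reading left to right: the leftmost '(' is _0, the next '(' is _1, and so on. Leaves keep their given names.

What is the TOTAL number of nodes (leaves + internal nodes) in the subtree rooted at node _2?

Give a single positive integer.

Answer: 7

Derivation:
Newick: ((G,((R,U,K,P),V),J,((F,W),L,Z)),Q);
Locate _2: it is the '(' at position 4 (the 3rd '(' reading left to right).
Query: subtree rooted at _2
_2: subtree_size = 1 + 6
  _3: subtree_size = 1 + 4
    R: subtree_size = 1 + 0
    U: subtree_size = 1 + 0
    K: subtree_size = 1 + 0
    P: subtree_size = 1 + 0
  V: subtree_size = 1 + 0
Total subtree size of _2: 7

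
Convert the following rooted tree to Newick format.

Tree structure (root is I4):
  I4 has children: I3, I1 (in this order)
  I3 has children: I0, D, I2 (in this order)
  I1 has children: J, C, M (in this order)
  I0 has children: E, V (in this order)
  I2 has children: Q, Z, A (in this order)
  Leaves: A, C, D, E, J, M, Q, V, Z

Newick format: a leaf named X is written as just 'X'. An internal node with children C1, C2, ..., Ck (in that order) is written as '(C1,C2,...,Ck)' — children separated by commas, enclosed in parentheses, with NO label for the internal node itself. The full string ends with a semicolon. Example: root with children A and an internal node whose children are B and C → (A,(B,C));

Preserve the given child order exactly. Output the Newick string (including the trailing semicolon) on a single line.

internal I4 with children ['I3', 'I1']
  internal I3 with children ['I0', 'D', 'I2']
    internal I0 with children ['E', 'V']
      leaf 'E' → 'E'
      leaf 'V' → 'V'
    → '(E,V)'
    leaf 'D' → 'D'
    internal I2 with children ['Q', 'Z', 'A']
      leaf 'Q' → 'Q'
      leaf 'Z' → 'Z'
      leaf 'A' → 'A'
    → '(Q,Z,A)'
  → '((E,V),D,(Q,Z,A))'
  internal I1 with children ['J', 'C', 'M']
    leaf 'J' → 'J'
    leaf 'C' → 'C'
    leaf 'M' → 'M'
  → '(J,C,M)'
→ '(((E,V),D,(Q,Z,A)),(J,C,M))'
Final: (((E,V),D,(Q,Z,A)),(J,C,M));

Answer: (((E,V),D,(Q,Z,A)),(J,C,M));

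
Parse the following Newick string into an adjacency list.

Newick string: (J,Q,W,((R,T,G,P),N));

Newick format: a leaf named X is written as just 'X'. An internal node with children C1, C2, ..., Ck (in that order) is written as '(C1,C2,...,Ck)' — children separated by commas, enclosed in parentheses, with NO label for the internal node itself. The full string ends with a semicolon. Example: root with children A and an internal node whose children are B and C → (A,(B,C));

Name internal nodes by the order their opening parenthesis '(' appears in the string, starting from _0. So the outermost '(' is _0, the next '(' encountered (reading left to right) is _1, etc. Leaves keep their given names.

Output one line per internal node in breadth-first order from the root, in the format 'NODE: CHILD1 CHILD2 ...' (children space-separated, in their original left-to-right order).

Input: (J,Q,W,((R,T,G,P),N));
Scanning left-to-right, naming '(' by encounter order:
  pos 0: '(' -> open internal node _0 (depth 1)
  pos 7: '(' -> open internal node _1 (depth 2)
  pos 8: '(' -> open internal node _2 (depth 3)
  pos 16: ')' -> close internal node _2 (now at depth 2)
  pos 19: ')' -> close internal node _1 (now at depth 1)
  pos 20: ')' -> close internal node _0 (now at depth 0)
Total internal nodes: 3
BFS adjacency from root:
  _0: J Q W _1
  _1: _2 N
  _2: R T G P

Answer: _0: J Q W _1
_1: _2 N
_2: R T G P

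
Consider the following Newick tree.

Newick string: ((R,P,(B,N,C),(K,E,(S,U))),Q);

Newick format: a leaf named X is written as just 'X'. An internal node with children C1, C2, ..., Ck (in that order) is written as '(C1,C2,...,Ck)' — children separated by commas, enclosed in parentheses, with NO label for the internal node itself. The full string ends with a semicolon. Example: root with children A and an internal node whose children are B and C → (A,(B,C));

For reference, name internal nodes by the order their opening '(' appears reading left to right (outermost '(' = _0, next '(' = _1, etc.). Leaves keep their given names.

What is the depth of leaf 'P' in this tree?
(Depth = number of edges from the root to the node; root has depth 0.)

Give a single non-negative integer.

Answer: 2

Derivation:
Newick: ((R,P,(B,N,C),(K,E,(S,U))),Q);
Naming internals by '(' encounter order: outermost '(' = _0, next = _1, ...
Query node: P
Path from root: _0 -> _1 -> P
Depth of P: 2 (number of edges from root)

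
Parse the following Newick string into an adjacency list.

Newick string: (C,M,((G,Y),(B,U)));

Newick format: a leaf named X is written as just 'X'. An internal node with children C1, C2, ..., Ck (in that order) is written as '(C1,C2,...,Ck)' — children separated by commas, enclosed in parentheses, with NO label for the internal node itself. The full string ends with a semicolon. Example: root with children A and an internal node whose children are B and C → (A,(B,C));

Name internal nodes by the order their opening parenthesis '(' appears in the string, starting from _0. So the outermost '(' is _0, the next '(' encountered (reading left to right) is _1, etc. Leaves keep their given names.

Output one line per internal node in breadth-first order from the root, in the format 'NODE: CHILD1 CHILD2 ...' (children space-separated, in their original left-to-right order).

Input: (C,M,((G,Y),(B,U)));
Scanning left-to-right, naming '(' by encounter order:
  pos 0: '(' -> open internal node _0 (depth 1)
  pos 5: '(' -> open internal node _1 (depth 2)
  pos 6: '(' -> open internal node _2 (depth 3)
  pos 10: ')' -> close internal node _2 (now at depth 2)
  pos 12: '(' -> open internal node _3 (depth 3)
  pos 16: ')' -> close internal node _3 (now at depth 2)
  pos 17: ')' -> close internal node _1 (now at depth 1)
  pos 18: ')' -> close internal node _0 (now at depth 0)
Total internal nodes: 4
BFS adjacency from root:
  _0: C M _1
  _1: _2 _3
  _2: G Y
  _3: B U

Answer: _0: C M _1
_1: _2 _3
_2: G Y
_3: B U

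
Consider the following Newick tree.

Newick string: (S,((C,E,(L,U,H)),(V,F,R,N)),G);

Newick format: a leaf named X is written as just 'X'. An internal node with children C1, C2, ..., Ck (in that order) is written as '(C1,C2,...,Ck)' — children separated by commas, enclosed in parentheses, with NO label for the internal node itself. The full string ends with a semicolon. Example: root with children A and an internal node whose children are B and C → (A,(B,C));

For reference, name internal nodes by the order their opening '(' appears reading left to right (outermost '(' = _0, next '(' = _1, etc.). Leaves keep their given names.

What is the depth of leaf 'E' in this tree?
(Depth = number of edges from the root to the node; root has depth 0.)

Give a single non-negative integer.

Newick: (S,((C,E,(L,U,H)),(V,F,R,N)),G);
Naming internals by '(' encounter order: outermost '(' = _0, next = _1, ...
Query node: E
Path from root: _0 -> _1 -> _2 -> E
Depth of E: 3 (number of edges from root)

Answer: 3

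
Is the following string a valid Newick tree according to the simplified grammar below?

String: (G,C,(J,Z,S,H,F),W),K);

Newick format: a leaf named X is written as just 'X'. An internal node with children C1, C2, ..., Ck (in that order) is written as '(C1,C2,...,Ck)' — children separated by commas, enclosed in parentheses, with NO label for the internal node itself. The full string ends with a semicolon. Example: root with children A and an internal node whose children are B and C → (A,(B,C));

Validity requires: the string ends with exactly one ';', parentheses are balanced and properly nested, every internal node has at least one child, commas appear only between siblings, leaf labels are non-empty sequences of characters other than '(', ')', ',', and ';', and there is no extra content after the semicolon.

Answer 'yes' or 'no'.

Answer: no

Derivation:
Input: (G,C,(J,Z,S,H,F),W),K);
Paren balance: 2 '(' vs 3 ')' MISMATCH
Ends with single ';': True
Full parse: FAILS (extra content after tree at pos 19)
Valid: False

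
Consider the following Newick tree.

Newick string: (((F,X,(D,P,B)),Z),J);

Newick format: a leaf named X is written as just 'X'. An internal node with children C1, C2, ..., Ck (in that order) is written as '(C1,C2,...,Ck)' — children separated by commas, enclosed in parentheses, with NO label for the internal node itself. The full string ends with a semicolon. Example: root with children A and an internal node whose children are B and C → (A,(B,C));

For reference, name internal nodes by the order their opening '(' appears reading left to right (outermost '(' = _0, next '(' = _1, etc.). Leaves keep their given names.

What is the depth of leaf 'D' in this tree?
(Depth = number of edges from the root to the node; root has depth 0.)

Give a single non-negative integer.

Newick: (((F,X,(D,P,B)),Z),J);
Naming internals by '(' encounter order: outermost '(' = _0, next = _1, ...
Query node: D
Path from root: _0 -> _1 -> _2 -> _3 -> D
Depth of D: 4 (number of edges from root)

Answer: 4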